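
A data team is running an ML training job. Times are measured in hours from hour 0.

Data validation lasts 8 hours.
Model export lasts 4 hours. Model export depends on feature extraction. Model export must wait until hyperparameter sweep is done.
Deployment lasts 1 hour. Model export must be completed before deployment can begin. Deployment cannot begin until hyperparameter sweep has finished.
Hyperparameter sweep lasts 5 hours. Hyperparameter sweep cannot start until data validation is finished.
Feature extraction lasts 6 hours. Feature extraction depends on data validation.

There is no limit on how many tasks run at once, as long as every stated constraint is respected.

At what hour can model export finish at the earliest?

Data validation can start immediately at hour 0; it finishes at hour 8.
Hyperparameter sweep waits on data validation (finishes hour 8), so it starts at hour 8 and finishes at 8 + 5 = hour 13.
Feature extraction cannot begin until data validation (finishes hour 8). It runs from hour 8 to 8 + 6 = hour 14.
Model export has to wait for feature extraction (finishes hour 14); hyperparameter sweep (finishes hour 13). The latest of these is hour 14, so model export runs hour 14 to 14 + 4 = hour 18.

18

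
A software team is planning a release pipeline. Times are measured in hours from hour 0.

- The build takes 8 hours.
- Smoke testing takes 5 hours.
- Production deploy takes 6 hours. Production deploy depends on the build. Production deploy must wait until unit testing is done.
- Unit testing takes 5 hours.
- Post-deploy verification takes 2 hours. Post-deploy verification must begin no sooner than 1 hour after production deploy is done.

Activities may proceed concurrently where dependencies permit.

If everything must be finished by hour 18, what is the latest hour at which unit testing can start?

4

Post-deploy verification must finish by hour 18; it takes 2 hours, so it must start by 18 − 2 = hour 16.
Since post-deploy verification (must start by hour 16, minus 1-hour gap → hour 15) depends on it, production deploy must finish by hour 15. Backing off its 6-hour duration gives a latest start of hour 9.
Unit testing feeds into production deploy (must start by hour 9); so unit testing must finish by hour 9 and therefore start by hour 4.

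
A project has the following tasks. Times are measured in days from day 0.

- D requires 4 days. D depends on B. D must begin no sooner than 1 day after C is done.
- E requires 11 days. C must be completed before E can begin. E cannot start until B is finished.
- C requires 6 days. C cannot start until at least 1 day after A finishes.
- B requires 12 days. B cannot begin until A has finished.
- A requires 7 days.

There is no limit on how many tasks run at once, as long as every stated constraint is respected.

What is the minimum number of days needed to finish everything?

30

Nothing blocks A, so it runs from day 0 to day 7.
C cannot begin until A (finishes day 7, plus 1-day gap → day 8). It runs from day 8 to 8 + 6 = day 14.
B cannot begin until A (finishes day 7). It runs from day 7 to 7 + 12 = day 19.
E cannot start until C (finishes day 14); B (finishes day 19). The controlling bound is day 19, so E finishes at 19 + 11 = day 30.
D cannot start until B (finishes day 19); C (finishes day 14, plus 1-day gap → day 15). The controlling bound is day 19, so D finishes at 19 + 4 = day 23.
All tasks are finished once the last one completes. Finish times: A at 7, B at 19, C at 14, D at 23, E at 30. The latest is day 30.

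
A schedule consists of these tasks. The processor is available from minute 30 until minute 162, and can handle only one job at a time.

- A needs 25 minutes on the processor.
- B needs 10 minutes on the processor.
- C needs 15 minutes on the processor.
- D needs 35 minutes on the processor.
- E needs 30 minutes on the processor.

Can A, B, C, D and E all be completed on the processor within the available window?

The processor window is 162 − 30 = 132 minutes.
Running back to back, the jobs need 25 + 10 + 15 + 35 + 30 = 115 minutes on the processor.
Since 115 ≤ 132, they fit within the window.

Yes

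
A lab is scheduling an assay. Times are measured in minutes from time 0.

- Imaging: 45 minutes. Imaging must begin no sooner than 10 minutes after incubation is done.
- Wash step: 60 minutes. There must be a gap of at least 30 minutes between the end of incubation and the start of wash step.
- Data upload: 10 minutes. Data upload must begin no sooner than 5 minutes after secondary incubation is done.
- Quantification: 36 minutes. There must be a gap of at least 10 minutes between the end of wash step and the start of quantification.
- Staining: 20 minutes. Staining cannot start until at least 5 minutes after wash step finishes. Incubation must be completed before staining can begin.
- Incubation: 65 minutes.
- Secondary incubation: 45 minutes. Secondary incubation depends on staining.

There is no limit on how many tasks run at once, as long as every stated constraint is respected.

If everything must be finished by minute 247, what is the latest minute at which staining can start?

167

To finish by minute 247, data upload (duration 10) must start no later than minute 237.
Secondary incubation has to be done before data upload (must start by minute 237, minus 5-minute gap → minute 232). That means finishing by minute 232, i.e. starting by 232 − 45 = minute 187.
Staining must finish before secondary incubation (must start by minute 187). With a 20-minute duration, staining must start by 187 − 20 = minute 167.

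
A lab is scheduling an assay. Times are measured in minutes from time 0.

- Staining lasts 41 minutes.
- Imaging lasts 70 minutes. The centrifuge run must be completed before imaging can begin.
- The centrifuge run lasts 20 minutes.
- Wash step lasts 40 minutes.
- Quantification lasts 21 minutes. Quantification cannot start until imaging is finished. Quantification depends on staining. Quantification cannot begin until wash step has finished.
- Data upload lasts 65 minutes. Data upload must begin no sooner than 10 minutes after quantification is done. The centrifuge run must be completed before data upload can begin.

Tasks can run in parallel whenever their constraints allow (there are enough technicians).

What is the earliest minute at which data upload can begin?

121

Staining has no prerequisites, so it starts at minute 0 and finishes at minute 41.
Nothing blocks wash step, so it runs from minute 0 to minute 40.
Nothing blocks the centrifuge run, so it runs from minute 0 to minute 20.
After the centrifuge run (finishes minute 20), imaging can start at minute 20 and finishes at minute 90.
Quantification cannot start until imaging (finishes minute 90); staining (finishes minute 41); wash step (finishes minute 40). The controlling bound is minute 90, so quantification finishes at 90 + 21 = minute 111.
Data upload waits on quantification (finishes minute 111, plus 10-minute gap → minute 121); the centrifuge run (finishes minute 20). The latest of these is minute 121, which is the earliest data upload can start.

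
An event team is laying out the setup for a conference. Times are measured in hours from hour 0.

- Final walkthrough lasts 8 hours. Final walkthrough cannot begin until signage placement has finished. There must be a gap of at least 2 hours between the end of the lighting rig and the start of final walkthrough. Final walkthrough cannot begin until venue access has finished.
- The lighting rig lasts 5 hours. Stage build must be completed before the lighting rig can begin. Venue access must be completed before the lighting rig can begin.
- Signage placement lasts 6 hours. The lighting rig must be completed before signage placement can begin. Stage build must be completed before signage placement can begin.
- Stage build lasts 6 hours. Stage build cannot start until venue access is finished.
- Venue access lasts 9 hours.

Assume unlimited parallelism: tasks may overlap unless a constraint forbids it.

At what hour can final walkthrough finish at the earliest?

34

Nothing blocks venue access, so it runs from hour 0 to hour 9.
Stage build waits on venue access (finishes hour 9), so it starts at hour 9 and finishes at 9 + 6 = hour 15.
The lighting rig needs all of stage build (finishes hour 15); venue access (finishes hour 9). That puts its earliest start at hour 15; it finishes at 15 + 5 = hour 20.
Signage placement cannot start until the lighting rig (finishes hour 20); stage build (finishes hour 15). The controlling bound is hour 20, so signage placement finishes at 20 + 6 = hour 26.
For final walkthrough: signage placement (finishes hour 26); the lighting rig (finishes hour 20, plus 2-hour gap → hour 22); venue access (finishes hour 9). Taking the maximum gives a start of hour 26, and it finishes at 26 + 8 = hour 34.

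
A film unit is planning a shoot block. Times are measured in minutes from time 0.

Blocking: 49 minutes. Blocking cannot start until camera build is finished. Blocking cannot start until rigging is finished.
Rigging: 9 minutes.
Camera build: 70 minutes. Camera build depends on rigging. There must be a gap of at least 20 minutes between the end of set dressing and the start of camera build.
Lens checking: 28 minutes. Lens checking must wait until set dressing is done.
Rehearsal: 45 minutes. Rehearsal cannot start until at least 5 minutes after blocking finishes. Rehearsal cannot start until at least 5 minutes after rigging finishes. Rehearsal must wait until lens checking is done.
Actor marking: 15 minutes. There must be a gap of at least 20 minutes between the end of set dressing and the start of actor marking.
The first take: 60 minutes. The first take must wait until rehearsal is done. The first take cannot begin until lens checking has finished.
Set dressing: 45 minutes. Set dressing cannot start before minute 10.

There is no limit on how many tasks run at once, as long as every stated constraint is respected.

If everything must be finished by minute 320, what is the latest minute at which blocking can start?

Nothing follows the first take; the deadline of minute 320 is its only limit. It must start by 320 − 60 = minute 260.
Rehearsal feeds into the first take (must start by minute 260); so rehearsal must finish by minute 260 and therefore start by minute 215.
Blocking has to be done before rehearsal (must start by minute 215, minus 5-minute gap → minute 210). That means finishing by minute 210, i.e. starting by 210 − 49 = minute 161.

161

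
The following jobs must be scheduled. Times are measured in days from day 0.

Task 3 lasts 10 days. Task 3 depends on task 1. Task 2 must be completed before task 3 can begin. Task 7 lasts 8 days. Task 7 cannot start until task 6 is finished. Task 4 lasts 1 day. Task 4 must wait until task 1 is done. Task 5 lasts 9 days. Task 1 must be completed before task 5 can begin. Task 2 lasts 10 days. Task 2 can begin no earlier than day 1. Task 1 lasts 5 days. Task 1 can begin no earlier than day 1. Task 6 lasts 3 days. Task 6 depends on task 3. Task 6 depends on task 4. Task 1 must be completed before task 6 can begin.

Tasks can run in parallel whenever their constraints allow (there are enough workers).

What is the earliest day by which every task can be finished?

Task 2 waits on its own release at day 1, so it starts at day 1 and finishes at 1 + 10 = day 11.
Task 1 cannot begin until its own release at day 1. It runs from day 1 to 1 + 5 = day 6.
After task 1 (finishes day 6), task 5 can start at day 6 and finishes at day 15.
Task 4 waits on task 1 (finishes day 6), so it starts at day 6 and finishes at 6 + 1 = day 7.
For task 3: task 1 (finishes day 6); task 2 (finishes day 11). Taking the maximum gives a start of day 11, and it finishes at 11 + 10 = day 21.
Task 6 cannot start until task 3 (finishes day 21); task 4 (finishes day 7); task 1 (finishes day 6). The controlling bound is day 21, so task 6 finishes at 21 + 3 = day 24.
Task 7 waits on task 6 (finishes day 24), so it starts at day 24 and finishes at 24 + 8 = day 32.
All tasks are finished once the last one completes. Finish times: Task 1 at 6, Task 2 at 11, Task 3 at 21, Task 4 at 7, Task 5 at 15, Task 6 at 24, Task 7 at 32. The latest is day 32.

32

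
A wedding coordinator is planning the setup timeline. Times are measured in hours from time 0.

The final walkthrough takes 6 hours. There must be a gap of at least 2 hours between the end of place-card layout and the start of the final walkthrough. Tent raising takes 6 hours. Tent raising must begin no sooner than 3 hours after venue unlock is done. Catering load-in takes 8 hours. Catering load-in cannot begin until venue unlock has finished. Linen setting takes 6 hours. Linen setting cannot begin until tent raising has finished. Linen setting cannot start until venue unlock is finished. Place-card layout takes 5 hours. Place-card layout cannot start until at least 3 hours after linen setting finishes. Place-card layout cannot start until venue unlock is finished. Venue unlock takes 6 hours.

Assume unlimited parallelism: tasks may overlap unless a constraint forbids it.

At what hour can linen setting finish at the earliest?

21

Venue unlock can start immediately at hour 0; it finishes at hour 6.
Tent raising cannot begin until venue unlock (finishes hour 6, plus 3-hour gap → hour 9). It runs from hour 9 to 9 + 6 = hour 15.
Linen setting cannot start until tent raising (finishes hour 15); venue unlock (finishes hour 6). The controlling bound is hour 15, so linen setting finishes at 15 + 6 = hour 21.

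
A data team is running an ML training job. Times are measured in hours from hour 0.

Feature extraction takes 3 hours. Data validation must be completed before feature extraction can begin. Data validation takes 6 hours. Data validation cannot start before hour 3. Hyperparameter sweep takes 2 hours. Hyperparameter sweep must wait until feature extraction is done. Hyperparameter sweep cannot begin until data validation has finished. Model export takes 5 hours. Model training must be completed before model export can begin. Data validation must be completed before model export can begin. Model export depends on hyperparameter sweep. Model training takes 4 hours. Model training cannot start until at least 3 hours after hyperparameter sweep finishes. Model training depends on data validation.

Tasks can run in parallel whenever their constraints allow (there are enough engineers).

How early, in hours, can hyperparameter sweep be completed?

14

Data validation cannot begin until its own release at hour 3. It runs from hour 3 to 3 + 6 = hour 9.
After data validation (finishes hour 9), feature extraction can start at hour 9 and finishes at hour 12.
Hyperparameter sweep cannot start until feature extraction (finishes hour 12); data validation (finishes hour 9). The controlling bound is hour 12, so hyperparameter sweep finishes at 12 + 2 = hour 14.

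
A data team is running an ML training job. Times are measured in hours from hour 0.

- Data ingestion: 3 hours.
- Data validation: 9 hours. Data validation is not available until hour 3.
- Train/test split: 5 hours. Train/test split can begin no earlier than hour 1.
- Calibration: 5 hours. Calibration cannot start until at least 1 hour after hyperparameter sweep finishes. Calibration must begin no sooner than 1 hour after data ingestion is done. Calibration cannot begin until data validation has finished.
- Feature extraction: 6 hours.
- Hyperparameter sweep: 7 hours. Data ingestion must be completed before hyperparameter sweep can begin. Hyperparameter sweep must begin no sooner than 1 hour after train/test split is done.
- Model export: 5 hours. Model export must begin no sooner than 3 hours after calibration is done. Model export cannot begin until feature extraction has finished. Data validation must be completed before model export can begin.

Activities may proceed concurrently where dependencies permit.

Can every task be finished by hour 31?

After its own release at hour 1, train/test split can start at hour 1 and finishes at hour 6.
Feature extraction can start immediately at hour 0; it finishes at hour 6.
Data validation waits on its own release at hour 3, so it starts at hour 3 and finishes at 3 + 9 = hour 12.
Nothing blocks data ingestion, so it runs from hour 0 to hour 3.
Hyperparameter sweep cannot start until data ingestion (finishes hour 3); train/test split (finishes hour 6, plus 1-hour gap → hour 7). The controlling bound is hour 7, so hyperparameter sweep finishes at 7 + 7 = hour 14.
For calibration: hyperparameter sweep (finishes hour 14, plus 1-hour gap → hour 15); data ingestion (finishes hour 3, plus 1-hour gap → hour 4); data validation (finishes hour 12). Taking the maximum gives a start of hour 15, and it finishes at 15 + 5 = hour 20.
Model export needs all of calibration (finishes hour 20, plus 3-hour gap → hour 23); feature extraction (finishes hour 6); data validation (finishes hour 12). That puts its earliest start at hour 23; it finishes at 23 + 5 = hour 28.
Every task is finished by hour 28, which is no later than the deadline of 31, so the schedule is feasible.

Yes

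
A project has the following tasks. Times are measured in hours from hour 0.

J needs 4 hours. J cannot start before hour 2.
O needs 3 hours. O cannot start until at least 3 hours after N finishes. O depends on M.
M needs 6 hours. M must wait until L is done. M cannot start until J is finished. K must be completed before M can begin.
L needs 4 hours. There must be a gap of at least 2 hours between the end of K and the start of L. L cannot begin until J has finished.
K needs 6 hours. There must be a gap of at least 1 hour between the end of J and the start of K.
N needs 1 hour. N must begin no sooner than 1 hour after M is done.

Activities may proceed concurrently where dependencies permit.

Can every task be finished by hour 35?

J cannot begin until its own release at hour 2. It runs from hour 2 to 2 + 4 = hour 6.
K waits on J (finishes hour 6, plus 1-hour gap → hour 7), so it starts at hour 7 and finishes at 7 + 6 = hour 13.
L has to wait for K (finishes hour 13, plus 2-hour gap → hour 15); J (finishes hour 6). The latest of these is hour 15, so L runs hour 15 to 15 + 4 = hour 19.
M cannot start until L (finishes hour 19); J (finishes hour 6); K (finishes hour 13). The controlling bound is hour 19, so M finishes at 19 + 6 = hour 25.
N cannot begin until M (finishes hour 25, plus 1-hour gap → hour 26). It runs from hour 26 to 26 + 1 = hour 27.
O has to wait for N (finishes hour 27, plus 3-hour gap → hour 30); M (finishes hour 25). The latest of these is hour 30, so O runs hour 30 to 30 + 3 = hour 33.
Every task is finished by hour 33, which is no later than the deadline of 35, so the schedule is feasible.

Yes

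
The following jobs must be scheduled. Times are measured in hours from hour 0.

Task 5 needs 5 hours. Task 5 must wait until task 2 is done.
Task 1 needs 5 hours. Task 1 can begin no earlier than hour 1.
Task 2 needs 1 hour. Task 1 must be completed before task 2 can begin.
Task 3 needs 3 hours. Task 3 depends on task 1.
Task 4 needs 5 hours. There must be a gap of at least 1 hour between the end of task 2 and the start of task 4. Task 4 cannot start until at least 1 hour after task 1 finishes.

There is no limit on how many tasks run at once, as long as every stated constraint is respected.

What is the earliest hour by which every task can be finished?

After its own release at hour 1, task 1 can start at hour 1 and finishes at hour 6.
Task 3 waits on task 1 (finishes hour 6), so it starts at hour 6 and finishes at 6 + 3 = hour 9.
After task 1 (finishes hour 6), task 2 can start at hour 6 and finishes at hour 7.
Task 5 cannot begin until task 2 (finishes hour 7). It runs from hour 7 to 7 + 5 = hour 12.
Task 4 needs all of task 2 (finishes hour 7, plus 1-hour gap → hour 8); task 1 (finishes hour 6, plus 1-hour gap → hour 7). That puts its earliest start at hour 8; it finishes at 8 + 5 = hour 13.
All tasks are finished once the last one completes. Finish times: Task 1 at 6, Task 2 at 7, Task 3 at 9, Task 4 at 13, Task 5 at 12. The latest is hour 13.

13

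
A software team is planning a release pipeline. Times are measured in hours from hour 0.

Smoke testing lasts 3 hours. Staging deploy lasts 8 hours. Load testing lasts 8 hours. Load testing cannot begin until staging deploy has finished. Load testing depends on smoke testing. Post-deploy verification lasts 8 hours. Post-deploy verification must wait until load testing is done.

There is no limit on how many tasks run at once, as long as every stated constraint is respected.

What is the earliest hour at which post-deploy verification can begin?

16

Smoke testing can start immediately at hour 0; it finishes at hour 3.
Staging deploy can start immediately at hour 0; it finishes at hour 8.
Load testing needs all of staging deploy (finishes hour 8); smoke testing (finishes hour 3). That puts its earliest start at hour 8; it finishes at 8 + 8 = hour 16.
Post-deploy verification waits on load testing (finishes hour 16), so the earliest it can start is hour 16.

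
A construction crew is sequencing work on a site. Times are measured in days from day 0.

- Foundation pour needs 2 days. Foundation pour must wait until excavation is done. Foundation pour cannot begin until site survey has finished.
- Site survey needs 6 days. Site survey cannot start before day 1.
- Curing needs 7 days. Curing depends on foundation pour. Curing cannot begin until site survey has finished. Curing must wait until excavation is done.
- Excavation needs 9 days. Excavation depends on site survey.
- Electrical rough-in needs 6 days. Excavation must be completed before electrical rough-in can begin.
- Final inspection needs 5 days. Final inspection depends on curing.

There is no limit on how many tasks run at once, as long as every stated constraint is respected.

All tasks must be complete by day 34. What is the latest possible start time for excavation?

11

Nothing follows final inspection; the deadline of day 34 is its only limit. It must start by 34 − 5 = day 29.
Since final inspection (must start by day 29) depends on it, curing must finish by day 29. Backing off its 7-day duration gives a latest start of day 22.
Foundation pour feeds into curing (must start by day 22); so foundation pour must finish by day 22 and therefore start by day 20.
Electrical rough-in has no dependents, so it just needs to finish by day 34. Starting by 34 − 6 = day 28 achieves that.
Excavation has several dependents: foundation pour (must start by day 20); curing (must start by day 22); electrical rough-in (must start by day 28). The earliest of those limits is day 20, so excavation must start by 20 − 9 = day 11.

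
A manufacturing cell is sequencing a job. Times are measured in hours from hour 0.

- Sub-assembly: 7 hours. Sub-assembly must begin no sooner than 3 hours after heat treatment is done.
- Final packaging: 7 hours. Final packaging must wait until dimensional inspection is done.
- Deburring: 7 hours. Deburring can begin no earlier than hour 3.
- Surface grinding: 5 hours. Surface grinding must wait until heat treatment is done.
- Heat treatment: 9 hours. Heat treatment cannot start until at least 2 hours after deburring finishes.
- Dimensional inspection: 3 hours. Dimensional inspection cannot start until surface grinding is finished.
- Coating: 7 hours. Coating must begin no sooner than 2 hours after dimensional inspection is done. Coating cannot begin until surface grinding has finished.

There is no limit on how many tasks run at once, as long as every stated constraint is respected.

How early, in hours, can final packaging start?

Deburring cannot begin until its own release at hour 3. It runs from hour 3 to 3 + 7 = hour 10.
After deburring (finishes hour 10, plus 2-hour gap → hour 12), heat treatment can start at hour 12 and finishes at hour 21.
Surface grinding waits on heat treatment (finishes hour 21), so it starts at hour 21 and finishes at 21 + 5 = hour 26.
Dimensional inspection waits on surface grinding (finishes hour 26), so it starts at hour 26 and finishes at 26 + 3 = hour 29.
Final packaging waits on dimensional inspection (finishes hour 29), so the earliest it can start is hour 29.

29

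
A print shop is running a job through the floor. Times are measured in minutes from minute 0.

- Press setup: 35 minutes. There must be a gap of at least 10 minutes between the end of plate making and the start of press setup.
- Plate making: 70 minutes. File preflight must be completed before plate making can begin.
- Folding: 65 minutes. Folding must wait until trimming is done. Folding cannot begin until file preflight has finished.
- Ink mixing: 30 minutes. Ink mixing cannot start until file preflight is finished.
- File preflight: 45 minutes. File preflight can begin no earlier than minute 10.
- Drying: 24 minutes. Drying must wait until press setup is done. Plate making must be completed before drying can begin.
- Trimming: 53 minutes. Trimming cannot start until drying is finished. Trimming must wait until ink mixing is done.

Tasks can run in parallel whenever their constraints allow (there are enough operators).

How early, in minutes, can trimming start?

File preflight cannot begin until its own release at minute 10. It runs from minute 10 to 10 + 45 = minute 55.
After file preflight (finishes minute 55), ink mixing can start at minute 55 and finishes at minute 85.
After file preflight (finishes minute 55), plate making can start at minute 55 and finishes at minute 125.
Press setup waits on plate making (finishes minute 125, plus 10-minute gap → minute 135), so it starts at minute 135 and finishes at 135 + 35 = minute 170.
Drying has to wait for press setup (finishes minute 170); plate making (finishes minute 125). The latest of these is minute 170, so drying runs minute 170 to 170 + 24 = minute 194.
Trimming waits on drying (finishes minute 194); ink mixing (finishes minute 85). The latest of these is minute 194, which is the earliest trimming can start.

194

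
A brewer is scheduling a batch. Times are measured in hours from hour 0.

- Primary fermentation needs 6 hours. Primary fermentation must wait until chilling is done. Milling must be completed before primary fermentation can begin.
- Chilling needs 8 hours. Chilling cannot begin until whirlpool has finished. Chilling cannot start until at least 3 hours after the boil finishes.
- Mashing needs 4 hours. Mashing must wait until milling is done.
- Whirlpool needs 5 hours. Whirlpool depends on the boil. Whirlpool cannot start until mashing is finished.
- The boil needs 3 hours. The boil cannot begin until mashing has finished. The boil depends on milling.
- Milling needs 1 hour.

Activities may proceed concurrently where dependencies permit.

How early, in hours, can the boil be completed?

Nothing blocks milling, so it runs from hour 0 to hour 1.
Mashing waits on milling (finishes hour 1), so it starts at hour 1 and finishes at 1 + 4 = hour 5.
The boil needs all of mashing (finishes hour 5); milling (finishes hour 1). That puts its earliest start at hour 5; it finishes at 5 + 3 = hour 8.

8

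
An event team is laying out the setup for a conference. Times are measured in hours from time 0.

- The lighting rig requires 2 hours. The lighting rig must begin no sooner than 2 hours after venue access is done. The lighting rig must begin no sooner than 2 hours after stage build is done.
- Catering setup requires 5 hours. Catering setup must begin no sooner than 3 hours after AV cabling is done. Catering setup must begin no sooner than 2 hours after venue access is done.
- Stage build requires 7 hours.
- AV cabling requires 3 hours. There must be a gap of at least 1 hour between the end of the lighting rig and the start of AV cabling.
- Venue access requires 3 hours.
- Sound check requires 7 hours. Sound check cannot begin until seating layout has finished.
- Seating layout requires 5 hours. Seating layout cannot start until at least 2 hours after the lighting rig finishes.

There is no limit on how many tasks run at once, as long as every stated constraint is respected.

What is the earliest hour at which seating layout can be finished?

18

Nothing blocks stage build, so it runs from hour 0 to hour 7.
Venue access has no prerequisites, so it starts at hour 0 and finishes at hour 3.
The lighting rig needs all of venue access (finishes hour 3, plus 2-hour gap → hour 5); stage build (finishes hour 7, plus 2-hour gap → hour 9). That puts its earliest start at hour 9; it finishes at 9 + 2 = hour 11.
Seating layout cannot begin until the lighting rig (finishes hour 11, plus 2-hour gap → hour 13). It runs from hour 13 to 13 + 5 = hour 18.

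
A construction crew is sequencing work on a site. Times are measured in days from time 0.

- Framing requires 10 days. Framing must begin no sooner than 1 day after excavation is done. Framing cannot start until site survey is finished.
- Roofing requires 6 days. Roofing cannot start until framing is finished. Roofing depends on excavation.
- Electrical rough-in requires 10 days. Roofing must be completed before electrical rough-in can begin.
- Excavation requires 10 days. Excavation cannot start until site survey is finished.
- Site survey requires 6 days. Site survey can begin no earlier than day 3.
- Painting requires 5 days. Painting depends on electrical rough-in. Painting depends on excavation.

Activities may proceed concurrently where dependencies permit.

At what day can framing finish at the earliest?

Site survey cannot begin until its own release at day 3. It runs from day 3 to 3 + 6 = day 9.
Excavation cannot begin until site survey (finishes day 9). It runs from day 9 to 9 + 10 = day 19.
Framing needs all of excavation (finishes day 19, plus 1-day gap → day 20); site survey (finishes day 9). That puts its earliest start at day 20; it finishes at 20 + 10 = day 30.

30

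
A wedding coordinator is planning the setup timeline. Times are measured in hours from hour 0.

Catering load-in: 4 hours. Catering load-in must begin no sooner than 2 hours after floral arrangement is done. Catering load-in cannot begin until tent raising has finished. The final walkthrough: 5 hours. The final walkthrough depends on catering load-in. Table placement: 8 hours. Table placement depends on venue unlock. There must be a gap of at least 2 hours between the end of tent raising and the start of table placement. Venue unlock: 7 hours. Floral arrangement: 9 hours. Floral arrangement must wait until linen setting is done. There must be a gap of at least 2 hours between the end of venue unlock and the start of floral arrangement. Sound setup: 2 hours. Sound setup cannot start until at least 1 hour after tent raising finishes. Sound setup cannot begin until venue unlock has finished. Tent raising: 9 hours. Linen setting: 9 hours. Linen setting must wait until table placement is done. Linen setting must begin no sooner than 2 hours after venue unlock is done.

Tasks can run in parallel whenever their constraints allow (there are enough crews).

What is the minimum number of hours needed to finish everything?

Tent raising can start immediately at hour 0; it finishes at hour 9.
Venue unlock can start immediately at hour 0; it finishes at hour 7.
Sound setup needs all of tent raising (finishes hour 9, plus 1-hour gap → hour 10); venue unlock (finishes hour 7). That puts its earliest start at hour 10; it finishes at 10 + 2 = hour 12.
For table placement: venue unlock (finishes hour 7); tent raising (finishes hour 9, plus 2-hour gap → hour 11). Taking the maximum gives a start of hour 11, and it finishes at 11 + 8 = hour 19.
Linen setting has to wait for table placement (finishes hour 19); venue unlock (finishes hour 7, plus 2-hour gap → hour 9). The latest of these is hour 19, so linen setting runs hour 19 to 19 + 9 = hour 28.
For floral arrangement: linen setting (finishes hour 28); venue unlock (finishes hour 7, plus 2-hour gap → hour 9). Taking the maximum gives a start of hour 28, and it finishes at 28 + 9 = hour 37.
Catering load-in cannot start until floral arrangement (finishes hour 37, plus 2-hour gap → hour 39); tent raising (finishes hour 9). The controlling bound is hour 39, so catering load-in finishes at 39 + 4 = hour 43.
The final walkthrough waits on catering load-in (finishes hour 43), so it starts at hour 43 and finishes at 43 + 5 = hour 48.
All tasks are finished once the last one completes. Finish times: Venue unlock at 7, Tent raising at 9, Table placement at 19, Linen setting at 28, Floral arrangement at 37, Sound setup at 12, Catering load-in at 43, The final walkthrough at 48. The latest is hour 48.

48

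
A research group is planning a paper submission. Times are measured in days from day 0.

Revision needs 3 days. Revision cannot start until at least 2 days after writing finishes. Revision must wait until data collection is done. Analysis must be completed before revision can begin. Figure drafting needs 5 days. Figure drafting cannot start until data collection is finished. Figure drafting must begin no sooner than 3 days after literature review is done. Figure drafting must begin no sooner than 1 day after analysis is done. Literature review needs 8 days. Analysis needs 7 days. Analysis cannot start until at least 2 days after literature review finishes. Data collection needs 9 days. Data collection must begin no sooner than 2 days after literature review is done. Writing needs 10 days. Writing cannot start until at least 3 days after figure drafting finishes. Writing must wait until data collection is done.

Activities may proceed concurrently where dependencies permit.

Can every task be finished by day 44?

Yes

Nothing blocks literature review, so it runs from day 0 to day 8.
Analysis waits on literature review (finishes day 8, plus 2-day gap → day 10), so it starts at day 10 and finishes at 10 + 7 = day 17.
Data collection waits on literature review (finishes day 8, plus 2-day gap → day 10), so it starts at day 10 and finishes at 10 + 9 = day 19.
Figure drafting has to wait for data collection (finishes day 19); literature review (finishes day 8, plus 3-day gap → day 11); analysis (finishes day 17, plus 1-day gap → day 18). The latest of these is day 19, so figure drafting runs day 19 to 19 + 5 = day 24.
Writing needs all of figure drafting (finishes day 24, plus 3-day gap → day 27); data collection (finishes day 19). That puts its earliest start at day 27; it finishes at 27 + 10 = day 37.
For revision: writing (finishes day 37, plus 2-day gap → day 39); data collection (finishes day 19); analysis (finishes day 17). Taking the maximum gives a start of day 39, and it finishes at 39 + 3 = day 42.
Every task is finished by day 42, which is no later than the deadline of 44, so the schedule is feasible.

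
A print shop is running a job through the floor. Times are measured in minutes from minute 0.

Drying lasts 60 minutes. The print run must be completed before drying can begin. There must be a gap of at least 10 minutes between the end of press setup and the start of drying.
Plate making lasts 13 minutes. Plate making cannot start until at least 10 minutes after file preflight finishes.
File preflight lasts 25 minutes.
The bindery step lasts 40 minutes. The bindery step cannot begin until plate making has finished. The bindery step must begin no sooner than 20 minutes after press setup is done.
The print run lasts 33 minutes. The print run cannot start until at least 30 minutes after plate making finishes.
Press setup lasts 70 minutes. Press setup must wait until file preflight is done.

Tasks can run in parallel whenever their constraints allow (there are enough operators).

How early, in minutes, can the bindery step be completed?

155

Nothing blocks file preflight, so it runs from minute 0 to minute 25.
After file preflight (finishes minute 25), press setup can start at minute 25 and finishes at minute 95.
Plate making cannot begin until file preflight (finishes minute 25, plus 10-minute gap → minute 35). It runs from minute 35 to 35 + 13 = minute 48.
The bindery step cannot start until plate making (finishes minute 48); press setup (finishes minute 95, plus 20-minute gap → minute 115). The controlling bound is minute 115, so the bindery step finishes at 115 + 40 = minute 155.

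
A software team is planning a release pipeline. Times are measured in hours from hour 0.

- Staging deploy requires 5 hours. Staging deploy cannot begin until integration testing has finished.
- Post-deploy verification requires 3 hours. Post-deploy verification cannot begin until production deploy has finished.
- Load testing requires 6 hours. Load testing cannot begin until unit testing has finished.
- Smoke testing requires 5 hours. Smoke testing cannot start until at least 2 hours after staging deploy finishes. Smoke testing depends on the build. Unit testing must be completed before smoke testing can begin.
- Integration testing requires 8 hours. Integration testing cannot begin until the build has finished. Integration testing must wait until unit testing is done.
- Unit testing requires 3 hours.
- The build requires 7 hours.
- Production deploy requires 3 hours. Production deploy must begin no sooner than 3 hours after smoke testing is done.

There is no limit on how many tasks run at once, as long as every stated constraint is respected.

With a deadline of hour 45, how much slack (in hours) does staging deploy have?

Unit testing has no prerequisites, so it starts at hour 0 and finishes at hour 3.
Nothing blocks the build, so it runs from hour 0 to hour 7.
Integration testing needs all of the build (finishes hour 7); unit testing (finishes hour 3). That puts its earliest start at hour 7; it finishes at 7 + 8 = hour 15.
After integration testing (finishes hour 15), staging deploy can start at hour 15 and finishes at hour 20.

Working backward from the deadline:
Nothing follows post-deploy verification; the deadline of hour 45 is its only limit. It must start by 45 − 3 = hour 42.
Production deploy feeds into post-deploy verification (must start by hour 42); so production deploy must finish by hour 42 and therefore start by hour 39.
Smoke testing feeds into production deploy (must start by hour 39, minus 3-hour gap → hour 36); so smoke testing must finish by hour 36 and therefore start by hour 31.
Staging deploy must finish before smoke testing (must start by hour 31, minus 2-hour gap → hour 29). With a 5-hour duration, staging deploy must start by 29 − 5 = hour 24.
So staging deploy can start as early as hour 15 and as late as hour 24, giving 24 − 15 = 9 hours of slack.

9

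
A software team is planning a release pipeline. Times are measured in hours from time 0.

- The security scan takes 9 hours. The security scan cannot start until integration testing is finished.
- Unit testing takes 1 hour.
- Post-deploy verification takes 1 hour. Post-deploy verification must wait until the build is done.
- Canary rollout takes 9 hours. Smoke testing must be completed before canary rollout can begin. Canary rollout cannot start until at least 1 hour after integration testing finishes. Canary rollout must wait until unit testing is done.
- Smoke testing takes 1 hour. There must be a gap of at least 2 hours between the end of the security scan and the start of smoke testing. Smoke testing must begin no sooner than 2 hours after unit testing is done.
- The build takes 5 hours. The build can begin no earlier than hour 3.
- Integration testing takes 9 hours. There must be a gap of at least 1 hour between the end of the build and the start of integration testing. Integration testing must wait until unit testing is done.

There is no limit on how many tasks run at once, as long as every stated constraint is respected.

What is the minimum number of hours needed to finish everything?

39

Unit testing has no prerequisites, so it starts at hour 0 and finishes at hour 1.
After its own release at hour 3, the build can start at hour 3 and finishes at hour 8.
Post-deploy verification waits on the build (finishes hour 8), so it starts at hour 8 and finishes at 8 + 1 = hour 9.
For integration testing: the build (finishes hour 8, plus 1-hour gap → hour 9); unit testing (finishes hour 1). Taking the maximum gives a start of hour 9, and it finishes at 9 + 9 = hour 18.
After integration testing (finishes hour 18), the security scan can start at hour 18 and finishes at hour 27.
Smoke testing has to wait for the security scan (finishes hour 27, plus 2-hour gap → hour 29); unit testing (finishes hour 1, plus 2-hour gap → hour 3). The latest of these is hour 29, so smoke testing runs hour 29 to 29 + 1 = hour 30.
Canary rollout cannot start until smoke testing (finishes hour 30); integration testing (finishes hour 18, plus 1-hour gap → hour 19); unit testing (finishes hour 1). The controlling bound is hour 30, so canary rollout finishes at 30 + 9 = hour 39.
All tasks are finished once the last one completes. Finish times: The build at 8, Unit testing at 1, Integration testing at 18, The security scan at 27, Smoke testing at 30, Canary rollout at 39, Post-deploy verification at 9. The latest is hour 39.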